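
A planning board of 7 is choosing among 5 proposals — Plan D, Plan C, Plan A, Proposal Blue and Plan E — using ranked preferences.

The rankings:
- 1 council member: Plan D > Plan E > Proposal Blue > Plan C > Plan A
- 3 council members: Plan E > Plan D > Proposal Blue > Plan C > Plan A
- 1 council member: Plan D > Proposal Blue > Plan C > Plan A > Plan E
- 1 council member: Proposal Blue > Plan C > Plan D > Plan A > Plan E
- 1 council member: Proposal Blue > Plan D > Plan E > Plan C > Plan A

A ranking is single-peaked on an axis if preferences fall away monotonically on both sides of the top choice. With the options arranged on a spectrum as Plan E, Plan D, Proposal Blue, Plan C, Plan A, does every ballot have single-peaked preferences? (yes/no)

Axis positions: Plan E=1, Plan D=2, Proposal Blue=3, Plan C=4, Plan A=5.
Bloc 1 (peak Plan D at position 2): ranking walks positions 2-1-3-4-5, expanding outward from the peak — single-peaked.
Bloc 2 (peak Plan E at position 1): ranking walks positions 1-2-3-4-5, expanding outward from the peak — single-peaked.
Bloc 3 (peak Plan D at position 2): ranking walks positions 2-3-4-5-1, expanding outward from the peak — single-peaked.
Bloc 4 (peak Proposal Blue at position 3): ranking walks positions 3-4-2-5-1, expanding outward from the peak — single-peaked.
Bloc 5 (peak Proposal Blue at position 3): ranking walks positions 3-2-1-4-5, expanding outward from the peak — single-peaked.
Every ranking is single-peaked on this axis.

yes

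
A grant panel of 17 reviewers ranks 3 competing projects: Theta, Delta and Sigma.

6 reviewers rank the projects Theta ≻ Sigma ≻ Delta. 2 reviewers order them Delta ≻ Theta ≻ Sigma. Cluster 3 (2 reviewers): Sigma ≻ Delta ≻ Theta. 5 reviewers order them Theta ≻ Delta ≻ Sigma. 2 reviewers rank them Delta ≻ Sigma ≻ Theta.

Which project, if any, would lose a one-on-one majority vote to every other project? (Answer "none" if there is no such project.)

Pairwise majorities:
Theta vs Delta: Theta preferred on 6+5 = 11 ballots; Theta wins 11–6.
Theta vs Sigma: Theta is ranked higher on 6+2+5 = 13 ballots, Sigma on 4. Theta wins 13–4.
Delta vs Sigma: Delta wins 9–8.
Sigma is beaten in every head-to-head and is the Condorcet loser.

Sigma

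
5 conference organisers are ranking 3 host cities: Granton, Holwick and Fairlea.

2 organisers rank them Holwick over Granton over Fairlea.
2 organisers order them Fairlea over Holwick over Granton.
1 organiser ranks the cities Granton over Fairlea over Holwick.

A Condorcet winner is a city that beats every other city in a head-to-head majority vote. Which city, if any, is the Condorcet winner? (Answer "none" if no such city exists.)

Pairwise majorities:
Granton vs Holwick: 1 for Granton, 4 for Holwick — Holwick by 4–1.
Granton vs Fairlea: Granton, 3–2.
Holwick vs Fairlea: 2 for Holwick, 3 for Fairlea — Fairlea by 3–2.
Every city loses at least once (Granton loses to Holwick; Holwick loses to Fairlea; Fairlea loses to Granton). The majority relation contains the cycle Granton > Fairlea > Holwick > Granton, so there is no Condorcet winner.

none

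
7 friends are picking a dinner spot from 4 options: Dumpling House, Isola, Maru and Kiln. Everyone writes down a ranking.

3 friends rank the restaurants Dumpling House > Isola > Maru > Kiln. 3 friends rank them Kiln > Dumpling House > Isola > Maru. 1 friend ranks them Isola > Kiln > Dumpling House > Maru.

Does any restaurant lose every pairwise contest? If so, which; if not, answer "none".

Pairwise majorities:
Dumpling House vs Isola: Dumpling House preferred on 3+3 = 6 ballots; Dumpling House wins 6–1.
Dumpling House vs Maru: 7 to 0, Dumpling House.
Dumpling House vs Kiln: Kiln wins 4–3.
Isola vs Maru: Isola preferred on 3+3+1 = 7 ballots; Isola wins 7–0.
Isola vs Kiln: 4 to 3, Isola.
Maru vs Kiln: 3 to 4, Kiln.
Maru is beaten in every head-to-head and is the Condorcet loser.

Maru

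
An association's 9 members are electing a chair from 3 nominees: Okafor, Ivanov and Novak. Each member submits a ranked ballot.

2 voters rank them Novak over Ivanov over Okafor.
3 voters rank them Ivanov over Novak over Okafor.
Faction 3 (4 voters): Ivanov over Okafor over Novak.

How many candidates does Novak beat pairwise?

Novak against each rival (9 voters):
Novak vs Okafor: 5 to 4, Novak.
Novak vs Ivanov: 2 for Novak, 7 for Ivanov — Ivanov by 7–2.
Novak beats Okafor; loses to Ivanov — 1 pairwise win.

1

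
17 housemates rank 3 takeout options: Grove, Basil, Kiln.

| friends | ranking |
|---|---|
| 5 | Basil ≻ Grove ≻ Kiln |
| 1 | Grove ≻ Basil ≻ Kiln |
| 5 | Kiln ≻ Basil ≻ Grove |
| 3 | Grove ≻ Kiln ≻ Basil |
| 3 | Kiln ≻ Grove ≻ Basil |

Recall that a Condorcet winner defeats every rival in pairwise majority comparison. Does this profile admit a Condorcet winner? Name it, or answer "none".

Check each pair by majority over 17 ballots:
Grove vs Basil: Basil wins 10–7.
Grove vs Kiln: Grove, 9–8.
Basil–Kiln: Kiln 11–6.
No restaurant is unbeaten: Grove loses to Basil; Basil loses to Kiln; Kiln loses to Grove. In particular Grove beats Kiln beats Basil beats Grove is a majority cycle — no Condorcet winner exists.

none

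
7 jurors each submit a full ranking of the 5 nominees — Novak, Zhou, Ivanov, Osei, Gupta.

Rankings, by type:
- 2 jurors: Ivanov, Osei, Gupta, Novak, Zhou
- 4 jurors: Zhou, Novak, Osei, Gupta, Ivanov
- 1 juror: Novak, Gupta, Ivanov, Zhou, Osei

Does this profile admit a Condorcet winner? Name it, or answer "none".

Zhou

Head-to-head results (7 jurors):
Novak vs Zhou: Zhou, 4–3.
Novak–Ivanov: Novak 5–2.
Novak vs Osei: Novak, 5–2.
Novak vs Gupta: Novak, 5–2.
Zhou vs Ivanov: Zhou wins 4–3.
Zhou vs Osei: Zhou wins 5–2.
Zhou–Gupta: Zhou 4–3.
Ivanov–Osei: Osei 4–3.
Ivanov vs Gupta: Gupta wins 5–2.
Osei vs Gupta: Osei wins 6–1.
Zhou wins every pairwise contest, so Zhou is the Condorcet winner.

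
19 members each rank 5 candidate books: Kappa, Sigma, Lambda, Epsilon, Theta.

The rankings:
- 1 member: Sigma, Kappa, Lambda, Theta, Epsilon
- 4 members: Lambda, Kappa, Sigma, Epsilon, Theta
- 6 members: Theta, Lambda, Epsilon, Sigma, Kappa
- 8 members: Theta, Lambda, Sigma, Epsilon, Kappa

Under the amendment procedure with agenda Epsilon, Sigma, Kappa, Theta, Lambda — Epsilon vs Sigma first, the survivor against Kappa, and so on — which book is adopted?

Round 1: Epsilon vs Sigma — 6–13, Sigma advances.
Round 2: Sigma vs Kappa — 15–4, Sigma advances.
Round 3: Sigma vs Theta — 5–14, Theta advances.
Round 4: Theta vs Lambda — 14–5, Theta advances.
The agenda winner is Theta.

Theta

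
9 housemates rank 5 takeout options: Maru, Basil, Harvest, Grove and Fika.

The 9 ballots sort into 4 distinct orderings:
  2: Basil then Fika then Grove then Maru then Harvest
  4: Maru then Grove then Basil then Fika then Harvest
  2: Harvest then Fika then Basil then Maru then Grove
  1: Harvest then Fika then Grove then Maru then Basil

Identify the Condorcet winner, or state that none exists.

none

Pairwise majorities:
Maru vs Basil: Maru is ranked higher on 4+1 = 5 ballots, Basil on 4. Maru wins 5–4.
Maru vs Harvest: Maru, 6–3.
Maru–Grove: Maru 6–3.
Maru vs Fika: 4 for Maru, 5 for Fika — Fika by 5–4.
Basil vs Harvest: 2+4 = 6 for Basil, 3 for Harvest — Basil by 6–3.
Basil vs Grove: 4 to 5, Grove.
Basil vs Fika: 6 to 3, Basil.
Harvest vs Grove: Grove, 6–3.
Harvest vs Fika: 2+1 = 3 for Harvest, 6 for Fika — Fika by 6–3.
Grove vs Fika: 4 to 5, Fika.
Every restaurant loses at least once (Maru loses to Fika; Basil loses to Maru; Harvest loses to Maru; Grove loses to Maru; Fika loses to Basil). The majority relation contains the cycle Maru → Basil → Fika → Maru, so there is no Condorcet winner.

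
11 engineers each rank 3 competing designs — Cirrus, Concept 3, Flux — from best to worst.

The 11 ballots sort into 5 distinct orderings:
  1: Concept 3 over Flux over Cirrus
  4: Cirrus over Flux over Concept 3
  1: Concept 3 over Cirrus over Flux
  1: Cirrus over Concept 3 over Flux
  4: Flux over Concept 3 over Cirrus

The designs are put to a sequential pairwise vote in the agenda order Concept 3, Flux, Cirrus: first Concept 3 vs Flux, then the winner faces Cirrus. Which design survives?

Round 1: Concept 3 vs Flux — 3–8, Flux advances.
Round 2: Flux vs Cirrus — 5–6, Cirrus advances.
Cirrus survives the agenda.

Cirrus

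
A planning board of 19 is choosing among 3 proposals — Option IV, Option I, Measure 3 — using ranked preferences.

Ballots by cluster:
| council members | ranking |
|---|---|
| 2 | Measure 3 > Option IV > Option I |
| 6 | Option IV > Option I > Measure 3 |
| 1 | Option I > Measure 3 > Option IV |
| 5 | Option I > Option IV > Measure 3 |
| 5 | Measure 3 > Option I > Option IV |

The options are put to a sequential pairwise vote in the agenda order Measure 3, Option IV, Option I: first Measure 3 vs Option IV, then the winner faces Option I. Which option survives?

Option I

Round 1: Measure 3 vs Option IV — 8–11, Option IV advances.
Round 2: Option IV vs Option I — 8–11, Option I advances.
Option I survives the agenda.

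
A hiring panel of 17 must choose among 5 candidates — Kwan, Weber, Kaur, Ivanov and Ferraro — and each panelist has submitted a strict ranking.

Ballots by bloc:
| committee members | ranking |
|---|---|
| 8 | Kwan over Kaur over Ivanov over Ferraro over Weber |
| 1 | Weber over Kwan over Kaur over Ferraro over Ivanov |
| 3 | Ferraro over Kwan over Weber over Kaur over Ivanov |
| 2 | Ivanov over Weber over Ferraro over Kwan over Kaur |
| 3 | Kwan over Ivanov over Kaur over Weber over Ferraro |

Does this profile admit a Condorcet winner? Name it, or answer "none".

Kwan

Check each pair by majority over 17 ballots:
Kwan vs Weber: Kwan wins 14–3.
Kwan–Kaur: Kwan 17–0.
Kwan vs Ivanov: 15 to 2, Kwan.
Kwan vs Ferraro: 12 to 5, Kwan.
Weber vs Kaur: Kaur, 11–6.
Weber vs Ivanov: 4 to 13, Ivanov.
Weber vs Ferraro: Weber is ranked higher on 1+2+3 = 6 ballots, Ferraro on 11. Ferraro wins 11–6.
Kaur–Ivanov: Kaur 12–5.
Kaur vs Ferraro: Kaur is ranked higher on 8+1+3 = 12 ballots, Ferraro on 5. Kaur wins 12–5.
Ivanov vs Ferraro: Ivanov, 13–4.
Kwan beats each of Weber, Kaur, Ivanov, Ferraro — Kwan is the Condorcet winner.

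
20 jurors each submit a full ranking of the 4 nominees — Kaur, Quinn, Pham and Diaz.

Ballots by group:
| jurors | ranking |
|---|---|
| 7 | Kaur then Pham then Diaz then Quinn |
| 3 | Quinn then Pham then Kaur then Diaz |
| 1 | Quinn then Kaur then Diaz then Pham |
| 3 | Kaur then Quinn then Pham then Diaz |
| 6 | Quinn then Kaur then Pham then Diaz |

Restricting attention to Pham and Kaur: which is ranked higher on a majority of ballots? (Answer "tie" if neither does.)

Ballots ranking Pham above Kaur: 3.
Ballots ranking Kaur above Pham: 20 − 3 = 17.
Kaur wins the head-to-head 17–3.

Kaur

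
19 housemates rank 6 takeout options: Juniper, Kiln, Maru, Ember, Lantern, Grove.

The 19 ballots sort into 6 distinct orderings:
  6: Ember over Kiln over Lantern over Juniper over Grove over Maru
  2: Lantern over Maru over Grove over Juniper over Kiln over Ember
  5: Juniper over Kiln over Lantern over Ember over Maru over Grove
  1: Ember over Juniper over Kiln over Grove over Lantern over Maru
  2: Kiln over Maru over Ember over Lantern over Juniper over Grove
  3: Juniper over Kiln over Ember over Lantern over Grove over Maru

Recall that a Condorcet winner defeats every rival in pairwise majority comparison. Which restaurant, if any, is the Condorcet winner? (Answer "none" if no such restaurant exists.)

Head-to-head results (19 friends):
Juniper–Kiln: Juniper 11–8.
Juniper–Maru: Juniper 15–4.
Juniper vs Ember: Juniper wins 10–9.
Juniper–Lantern: Lantern 10–9.
Juniper–Grove: Juniper 17–2.
Kiln–Maru: Kiln 17–2.
Kiln–Ember: Kiln 12–7.
Kiln–Lantern: Kiln 17–2.
Kiln–Grove: Kiln 17–2.
Maru–Ember: Ember 15–4.
Maru vs Lantern: Lantern wins 17–2.
Maru vs Grove: Grove, 10–9.
Ember vs Lantern: Ember wins 12–7.
Ember vs Grove: Ember wins 17–2.
Lantern–Grove: Lantern 18–1.
Every restaurant loses at least once (Juniper loses to Lantern; Kiln loses to Juniper; Maru loses to Juniper; Ember loses to Juniper; Lantern loses to Kiln; Grove loses to Juniper). The majority relation contains the cycle Juniper → Kiln → Lantern → Juniper, so there is no Condorcet winner.

none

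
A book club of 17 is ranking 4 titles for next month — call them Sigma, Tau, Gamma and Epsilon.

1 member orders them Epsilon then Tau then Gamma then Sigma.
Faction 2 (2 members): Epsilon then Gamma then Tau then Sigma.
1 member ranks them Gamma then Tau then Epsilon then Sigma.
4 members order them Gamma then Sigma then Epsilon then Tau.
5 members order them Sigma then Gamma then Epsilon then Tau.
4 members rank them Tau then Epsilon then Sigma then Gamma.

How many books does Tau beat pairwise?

Tau against each rival (17 members):
Tau vs Sigma: Sigma, 9–8.
Tau–Gamma: Gamma 12–5.
Tau vs Epsilon: Epsilon, 12–5.
Tau beats no one; loses to Sigma, Gamma, Epsilon — 0 pairwise wins.

0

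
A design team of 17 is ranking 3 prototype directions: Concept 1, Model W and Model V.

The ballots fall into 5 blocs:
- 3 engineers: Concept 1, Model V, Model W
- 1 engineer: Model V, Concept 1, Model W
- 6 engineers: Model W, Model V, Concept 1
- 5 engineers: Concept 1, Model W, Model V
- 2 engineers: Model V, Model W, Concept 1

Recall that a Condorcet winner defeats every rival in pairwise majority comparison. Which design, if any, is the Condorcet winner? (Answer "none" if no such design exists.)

Check each pair by majority over 17 ballots:
Concept 1 vs Model W: Concept 1, 9–8.
Concept 1 vs Model V: Model V, 9–8.
Model W vs Model V: Model W, 11–6.
No design is unbeaten: Concept 1 loses to Model V; Model W loses to Concept 1; Model V loses to Model W. In particular Concept 1 > Model W > Model V > Concept 1 is a majority cycle — no Condorcet winner exists.

none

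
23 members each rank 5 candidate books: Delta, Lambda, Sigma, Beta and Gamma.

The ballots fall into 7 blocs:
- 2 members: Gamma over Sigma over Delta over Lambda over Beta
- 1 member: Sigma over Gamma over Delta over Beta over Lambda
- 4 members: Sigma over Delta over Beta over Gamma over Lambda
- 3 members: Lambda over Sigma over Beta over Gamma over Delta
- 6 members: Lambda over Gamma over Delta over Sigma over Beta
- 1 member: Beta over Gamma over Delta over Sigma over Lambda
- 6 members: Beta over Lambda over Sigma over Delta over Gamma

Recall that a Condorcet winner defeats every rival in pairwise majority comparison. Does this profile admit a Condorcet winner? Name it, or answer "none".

none

Pairwise majorities:
Delta–Lambda: Lambda 15–8.
Delta vs Sigma: Sigma wins 16–7.
Delta–Beta: Delta 13–10.
Delta vs Gamma: Gamma wins 13–10.
Lambda vs Sigma: Lambda, 15–8.
Lambda vs Beta: Beta, 12–11.
Lambda–Gamma: Lambda 15–8.
Sigma vs Beta: Sigma wins 16–7.
Sigma vs Gamma: Sigma, 14–9.
Beta vs Gamma: Beta, 14–9.
Each book drops at least one matchup (Delta loses to Lambda; Lambda loses to Beta; Sigma loses to Lambda; Beta loses to Delta; Gamma loses to Lambda); the cycle Delta → Beta → Lambda → Delta rules out a Condorcet winner.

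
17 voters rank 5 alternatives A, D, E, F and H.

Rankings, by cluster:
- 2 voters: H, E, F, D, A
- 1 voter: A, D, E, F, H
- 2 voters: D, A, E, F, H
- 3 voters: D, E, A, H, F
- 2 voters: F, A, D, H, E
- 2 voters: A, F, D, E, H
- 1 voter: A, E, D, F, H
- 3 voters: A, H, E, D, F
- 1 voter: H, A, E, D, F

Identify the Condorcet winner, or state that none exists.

A

Head-to-head results (17 voters):
A vs D: A, 10–7.
A vs E: 12 to 5, A.
A vs F: 13 for A, 4 for F — A by 13–4.
A vs H: A, 14–3.
D vs E: 1+2+3+2+2 = 10 for D, 7 for E — D by 10–7.
D–F: D 11–6.
D–H: D 11–6.
E vs F: E wins 13–4.
E vs H: E wins 9–8.
F vs H: F preferred on 1+2+2+2+1 = 8 ballots; H wins 9–8.
Only A has no losses; A is the Condorcet winner.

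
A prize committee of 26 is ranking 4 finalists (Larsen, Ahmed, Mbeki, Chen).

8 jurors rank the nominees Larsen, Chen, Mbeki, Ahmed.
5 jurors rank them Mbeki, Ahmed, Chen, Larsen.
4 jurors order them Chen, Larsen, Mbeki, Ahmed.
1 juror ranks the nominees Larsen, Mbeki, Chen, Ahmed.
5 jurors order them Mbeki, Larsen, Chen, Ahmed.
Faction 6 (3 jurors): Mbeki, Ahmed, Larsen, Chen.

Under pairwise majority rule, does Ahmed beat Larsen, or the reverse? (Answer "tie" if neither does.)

Larsen

Ballots ranking Ahmed above Larsen: 5 + 3 = 8.
Ballots ranking Larsen above Ahmed: 26 − 8 = 18.
Larsen wins the head-to-head 18–8.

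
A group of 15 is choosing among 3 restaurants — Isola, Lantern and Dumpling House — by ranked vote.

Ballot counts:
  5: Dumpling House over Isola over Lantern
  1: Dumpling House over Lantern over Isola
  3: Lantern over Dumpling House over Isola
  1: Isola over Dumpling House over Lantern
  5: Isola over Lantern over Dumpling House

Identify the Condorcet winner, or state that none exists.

Check each pair by majority over 15 ballots:
Isola vs Lantern: Isola preferred on 5+1+5 = 11 ballots; Isola wins 11–4.
Isola vs Dumpling House: 1+5 = 6 for Isola, 9 for Dumpling House — Dumpling House by 9–6.
Lantern vs Dumpling House: Lantern preferred on 3+5 = 8 ballots; Lantern wins 8–7.
Each restaurant drops at least one matchup (Isola loses to Dumpling House; Lantern loses to Isola; Dumpling House loses to Lantern); the cycle Isola beats Lantern beats Dumpling House beats Isola rules out a Condorcet winner.

none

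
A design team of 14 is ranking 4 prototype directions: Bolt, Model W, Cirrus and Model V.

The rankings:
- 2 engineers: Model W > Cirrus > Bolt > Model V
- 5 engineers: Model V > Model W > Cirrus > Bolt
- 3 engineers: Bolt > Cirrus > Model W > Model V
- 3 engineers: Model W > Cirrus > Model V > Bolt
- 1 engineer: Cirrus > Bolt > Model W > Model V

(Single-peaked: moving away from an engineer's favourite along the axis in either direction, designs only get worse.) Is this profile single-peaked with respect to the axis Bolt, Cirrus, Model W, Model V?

yes

Axis positions: Bolt=1, Cirrus=2, Model W=3, Model V=4.
Bloc 1 (peak Model W at position 3): ranking walks positions 3-2-1-4, expanding outward from the peak — single-peaked.
Bloc 2 (peak Model V at position 4): ranking walks positions 4-3-2-1, expanding outward from the peak — single-peaked.
Bloc 3 (peak Bolt at position 1): ranking walks positions 1-2-3-4, expanding outward from the peak — single-peaked.
Bloc 4 (peak Model W at position 3): ranking walks positions 3-2-4-1, expanding outward from the peak — single-peaked.
Bloc 5 (peak Cirrus at position 2): ranking walks positions 2-1-3-4, expanding outward from the peak — single-peaked.
Every ranking is single-peaked on this axis.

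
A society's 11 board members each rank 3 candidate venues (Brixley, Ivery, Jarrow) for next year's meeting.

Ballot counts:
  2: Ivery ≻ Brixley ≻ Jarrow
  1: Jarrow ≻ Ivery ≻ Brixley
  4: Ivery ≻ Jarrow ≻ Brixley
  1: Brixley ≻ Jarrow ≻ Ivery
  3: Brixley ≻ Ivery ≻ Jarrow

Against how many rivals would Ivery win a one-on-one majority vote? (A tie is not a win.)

Ivery against each rival (11 organisers):
Ivery–Brixley: Ivery 7–4.
Ivery vs Jarrow: Ivery is ranked higher on 2+4+3 = 9 ballots, Jarrow on 2. Ivery wins 9–2.
Ivery beats Brixley, Jarrow — 2 pairwise wins.

2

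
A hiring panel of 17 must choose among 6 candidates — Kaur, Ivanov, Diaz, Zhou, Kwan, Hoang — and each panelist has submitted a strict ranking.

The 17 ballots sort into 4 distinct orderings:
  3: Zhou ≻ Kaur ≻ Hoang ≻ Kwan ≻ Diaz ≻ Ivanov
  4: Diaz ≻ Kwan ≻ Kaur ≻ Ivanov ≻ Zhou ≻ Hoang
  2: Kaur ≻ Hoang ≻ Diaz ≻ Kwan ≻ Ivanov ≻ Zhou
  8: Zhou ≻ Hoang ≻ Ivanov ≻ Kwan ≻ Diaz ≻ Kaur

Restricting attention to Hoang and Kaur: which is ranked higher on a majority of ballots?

Kaur

Ballots ranking Hoang above Kaur: 8.
Ballots ranking Kaur above Hoang: 17 − 8 = 9.
Kaur wins the head-to-head 9–8.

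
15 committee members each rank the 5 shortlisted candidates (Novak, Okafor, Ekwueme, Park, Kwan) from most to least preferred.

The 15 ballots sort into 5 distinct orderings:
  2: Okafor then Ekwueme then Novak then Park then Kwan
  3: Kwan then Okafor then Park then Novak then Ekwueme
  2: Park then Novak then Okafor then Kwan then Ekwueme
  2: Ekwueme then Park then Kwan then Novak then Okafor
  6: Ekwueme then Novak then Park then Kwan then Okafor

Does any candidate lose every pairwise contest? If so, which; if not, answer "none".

Pairwise majorities:
Novak–Okafor: Novak 10–5.
Novak vs Ekwueme: Novak preferred on 3+2 = 5 ballots; Ekwueme wins 10–5.
Novak vs Park: Novak is ranked higher on 2+6 = 8 ballots, Park on 7. Novak wins 8–7.
Novak vs Kwan: Novak wins 10–5.
Okafor vs Ekwueme: 2+3+2 = 7 for Okafor, 8 for Ekwueme — Ekwueme by 8–7.
Okafor vs Park: Okafor preferred on 2+3 = 5 ballots; Park wins 10–5.
Okafor vs Kwan: Okafor preferred on 2+2 = 4 ballots; Kwan wins 11–4.
Ekwueme–Park: Ekwueme 10–5.
Ekwueme–Kwan: Ekwueme 10–5.
Park vs Kwan: Park preferred on 2+2+2+6 = 12 ballots; Park wins 12–3.
Only Okafor has no wins; Okafor is the Condorcet loser.

Okafor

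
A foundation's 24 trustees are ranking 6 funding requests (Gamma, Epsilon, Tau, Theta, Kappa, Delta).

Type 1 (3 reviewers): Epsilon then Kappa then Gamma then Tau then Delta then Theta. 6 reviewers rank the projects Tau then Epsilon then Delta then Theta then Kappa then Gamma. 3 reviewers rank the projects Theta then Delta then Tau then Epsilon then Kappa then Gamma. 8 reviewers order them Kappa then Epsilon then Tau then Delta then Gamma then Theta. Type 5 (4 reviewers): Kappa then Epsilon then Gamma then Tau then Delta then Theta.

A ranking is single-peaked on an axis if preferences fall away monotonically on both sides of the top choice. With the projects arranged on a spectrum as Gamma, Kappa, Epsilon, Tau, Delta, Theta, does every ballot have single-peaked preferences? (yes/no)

Axis positions: Gamma=1, Kappa=2, Epsilon=3, Tau=4, Delta=5, Theta=6.
Type 1 (peak Epsilon at position 3): ranking walks positions 3-2-1-4-5-6, expanding outward from the peak — single-peaked.
Type 2 (peak Tau at position 4): ranking walks positions 4-3-5-6-2-1, expanding outward from the peak — single-peaked.
Type 3 (peak Theta at position 6): ranking walks positions 6-5-4-3-2-1, expanding outward from the peak — single-peaked.
Type 4 (peak Kappa at position 2): ranking walks positions 2-3-4-5-1-6, expanding outward from the peak — single-peaked.
Type 5 (peak Kappa at position 2): ranking walks positions 2-3-1-4-5-6, expanding outward from the peak — single-peaked.
Every ranking is single-peaked on this axis.

yes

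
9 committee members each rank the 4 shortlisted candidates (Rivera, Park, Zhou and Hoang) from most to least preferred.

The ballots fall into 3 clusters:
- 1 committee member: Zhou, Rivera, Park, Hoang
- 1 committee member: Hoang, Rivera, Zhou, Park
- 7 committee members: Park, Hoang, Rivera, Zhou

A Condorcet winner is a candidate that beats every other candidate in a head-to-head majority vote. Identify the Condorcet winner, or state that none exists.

Park

Pairwise majorities:
Rivera vs Park: Park wins 7–2.
Rivera vs Zhou: Rivera wins 8–1.
Rivera vs Hoang: Hoang wins 8–1.
Park vs Zhou: Park, 7–2.
Park vs Hoang: Park wins 8–1.
Zhou vs Hoang: Hoang wins 8–1.
Park wins every pairwise contest, so Park is the Condorcet winner.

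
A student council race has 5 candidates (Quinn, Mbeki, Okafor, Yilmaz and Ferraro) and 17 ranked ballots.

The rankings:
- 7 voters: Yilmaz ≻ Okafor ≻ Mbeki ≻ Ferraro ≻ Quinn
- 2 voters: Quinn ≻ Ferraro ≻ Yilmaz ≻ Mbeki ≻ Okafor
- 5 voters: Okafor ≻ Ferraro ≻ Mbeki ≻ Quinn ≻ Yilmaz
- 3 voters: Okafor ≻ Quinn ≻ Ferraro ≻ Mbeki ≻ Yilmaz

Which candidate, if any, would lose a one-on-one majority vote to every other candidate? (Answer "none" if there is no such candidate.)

none

Head-to-head results (17 voters):
Quinn vs Mbeki: Quinn preferred on 2+3 = 5 ballots; Mbeki wins 12–5.
Quinn vs Okafor: 2 for Quinn, 15 for Okafor — Okafor by 15–2.
Quinn vs Yilmaz: Quinn is ranked higher on 2+5+3 = 10 ballots, Yilmaz on 7. Quinn wins 10–7.
Quinn–Ferraro: Ferraro 12–5.
Mbeki vs Okafor: Okafor wins 15–2.
Mbeki vs Yilmaz: Mbeki is ranked higher on 5+3 = 8 ballots, Yilmaz on 9. Yilmaz wins 9–8.
Mbeki vs Ferraro: Ferraro, 10–7.
Okafor vs Yilmaz: 8 to 9, Yilmaz.
Okafor vs Ferraro: 15 to 2, Okafor.
Yilmaz vs Ferraro: Yilmaz preferred on 7 ballots; Ferraro wins 10–7.
Every candidate wins at least one matchup (Quinn beats Yilmaz; Mbeki beats Quinn; Okafor beats Quinn; Yilmaz beats Mbeki; Ferraro beats Quinn), so there is no Condorcet loser.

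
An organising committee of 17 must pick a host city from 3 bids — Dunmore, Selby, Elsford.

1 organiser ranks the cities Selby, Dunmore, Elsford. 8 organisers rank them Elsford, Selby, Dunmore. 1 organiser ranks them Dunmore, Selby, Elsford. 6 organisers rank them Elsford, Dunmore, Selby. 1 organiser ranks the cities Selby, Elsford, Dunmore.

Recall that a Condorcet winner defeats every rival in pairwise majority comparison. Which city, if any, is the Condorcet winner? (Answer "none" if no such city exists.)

Check each pair by majority over 17 ballots:
Dunmore vs Selby: Selby wins 10–7.
Dunmore–Elsford: Elsford 15–2.
Selby vs Elsford: Elsford wins 14–3.
Elsford defeats every rival head-to-head and is the Condorcet winner.

Elsford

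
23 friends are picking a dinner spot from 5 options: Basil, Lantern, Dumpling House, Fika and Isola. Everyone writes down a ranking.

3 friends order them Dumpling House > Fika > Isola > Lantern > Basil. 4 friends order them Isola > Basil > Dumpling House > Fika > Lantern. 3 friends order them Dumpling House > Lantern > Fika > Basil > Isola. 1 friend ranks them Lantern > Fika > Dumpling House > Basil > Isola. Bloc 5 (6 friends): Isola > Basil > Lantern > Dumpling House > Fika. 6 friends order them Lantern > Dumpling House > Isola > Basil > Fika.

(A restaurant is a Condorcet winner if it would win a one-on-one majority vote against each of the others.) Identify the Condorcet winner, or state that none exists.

none

Head-to-head results (23 friends):
Basil vs Lantern: Basil is ranked higher on 4+6 = 10 ballots, Lantern on 13. Lantern wins 13–10.
Basil vs Dumpling House: Dumpling House, 13–10.
Basil vs Fika: Basil, 16–7.
Basil vs Isola: Isola, 19–4.
Lantern vs Dumpling House: Lantern is ranked higher on 1+6+6 = 13 ballots, Dumpling House on 10. Lantern wins 13–10.
Lantern vs Fika: 16 to 7, Lantern.
Lantern vs Isola: Isola, 13–10.
Dumpling House vs Fika: Dumpling House wins 22–1.
Dumpling House vs Isola: Dumpling House, 13–10.
Fika vs Isola: 7 to 16, Isola.
Every restaurant loses at least once (Basil loses to Lantern; Lantern loses to Isola; Dumpling House loses to Lantern; Fika loses to Basil; Isola loses to Dumpling House). The majority relation contains the cycle Lantern > Dumpling House > Isola > Lantern, so there is no Condorcet winner.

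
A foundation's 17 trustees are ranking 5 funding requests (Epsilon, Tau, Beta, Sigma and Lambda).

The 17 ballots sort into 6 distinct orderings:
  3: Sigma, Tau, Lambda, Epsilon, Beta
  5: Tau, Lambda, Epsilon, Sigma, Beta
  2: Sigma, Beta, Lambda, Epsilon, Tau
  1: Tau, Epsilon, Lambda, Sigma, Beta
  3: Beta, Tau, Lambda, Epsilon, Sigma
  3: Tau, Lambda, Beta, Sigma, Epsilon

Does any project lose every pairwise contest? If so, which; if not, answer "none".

Beta

Pairwise majorities:
Epsilon vs Tau: Tau, 15–2.
Epsilon vs Beta: 3+5+1 = 9 for Epsilon, 8 for Beta — Epsilon by 9–8.
Epsilon vs Sigma: Epsilon wins 9–8.
Epsilon–Lambda: Lambda 16–1.
Tau vs Beta: Tau, 12–5.
Tau vs Sigma: Tau wins 12–5.
Tau vs Lambda: Tau wins 15–2.
Beta vs Sigma: Sigma, 11–6.
Beta vs Lambda: Lambda, 12–5.
Sigma vs Lambda: Sigma is ranked higher on 3+2 = 5 ballots, Lambda on 12. Lambda wins 12–5.
Only Beta has no wins; Beta is the Condorcet loser.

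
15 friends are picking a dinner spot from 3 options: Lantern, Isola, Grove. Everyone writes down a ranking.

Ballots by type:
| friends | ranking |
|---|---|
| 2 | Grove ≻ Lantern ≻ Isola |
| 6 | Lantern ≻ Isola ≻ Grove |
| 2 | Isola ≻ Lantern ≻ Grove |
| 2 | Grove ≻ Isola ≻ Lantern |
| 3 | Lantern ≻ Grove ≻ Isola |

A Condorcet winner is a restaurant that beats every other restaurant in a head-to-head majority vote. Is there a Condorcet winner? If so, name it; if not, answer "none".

Pairwise majorities:
Lantern vs Isola: Lantern wins 11–4.
Lantern–Grove: Lantern 11–4.
Isola vs Grove: Isola wins 8–7.
Lantern defeats every rival head-to-head and is the Condorcet winner.

Lantern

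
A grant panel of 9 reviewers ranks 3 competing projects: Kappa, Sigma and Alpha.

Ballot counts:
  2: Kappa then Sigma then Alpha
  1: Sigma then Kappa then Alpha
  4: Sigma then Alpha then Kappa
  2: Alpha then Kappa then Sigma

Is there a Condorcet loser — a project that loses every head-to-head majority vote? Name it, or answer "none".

Kappa

Head-to-head results (9 reviewers):
Kappa vs Sigma: Kappa is ranked higher on 2+2 = 4 ballots, Sigma on 5. Sigma wins 5–4.
Kappa vs Alpha: Alpha, 6–3.
Sigma vs Alpha: Sigma, 7–2.
Kappa is beaten in every head-to-head and is the Condorcet loser.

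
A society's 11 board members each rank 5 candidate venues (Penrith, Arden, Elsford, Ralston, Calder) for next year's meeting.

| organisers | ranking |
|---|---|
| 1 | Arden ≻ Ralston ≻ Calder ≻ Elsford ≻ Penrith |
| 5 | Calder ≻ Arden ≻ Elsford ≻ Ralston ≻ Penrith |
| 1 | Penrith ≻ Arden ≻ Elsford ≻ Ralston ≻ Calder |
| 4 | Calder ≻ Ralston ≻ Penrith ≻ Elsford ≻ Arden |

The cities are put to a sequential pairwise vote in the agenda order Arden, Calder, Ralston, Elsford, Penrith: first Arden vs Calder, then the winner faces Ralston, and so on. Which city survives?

Calder

Round 1: Arden vs Calder — 2–9, Calder advances.
Round 2: Calder vs Ralston — 9–2, Calder advances.
Round 3: Calder vs Elsford — 10–1, Calder advances.
Round 4: Calder vs Penrith — 10–1, Calder advances.
Calder survives the agenda.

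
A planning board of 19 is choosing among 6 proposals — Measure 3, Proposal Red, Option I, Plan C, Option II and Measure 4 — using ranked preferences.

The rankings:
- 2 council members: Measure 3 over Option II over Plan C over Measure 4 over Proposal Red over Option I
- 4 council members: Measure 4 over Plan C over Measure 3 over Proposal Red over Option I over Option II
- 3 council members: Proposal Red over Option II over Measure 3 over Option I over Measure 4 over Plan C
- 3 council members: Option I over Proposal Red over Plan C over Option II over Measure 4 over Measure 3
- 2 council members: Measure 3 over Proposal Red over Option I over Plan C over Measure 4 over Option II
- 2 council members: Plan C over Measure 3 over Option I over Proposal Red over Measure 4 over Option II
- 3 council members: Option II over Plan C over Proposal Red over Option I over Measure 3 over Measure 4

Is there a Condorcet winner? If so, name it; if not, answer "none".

Plan C

Pairwise majorities:
Measure 3 vs Proposal Red: Measure 3 wins 10–9.
Measure 3–Option I: Measure 3 13–6.
Measure 3–Plan C: Plan C 12–7.
Measure 3–Option II: Measure 3 10–9.
Measure 3 vs Measure 4: Measure 3 wins 12–7.
Proposal Red vs Option I: Proposal Red, 14–5.
Proposal Red–Plan C: Plan C 11–8.
Proposal Red–Option II: Proposal Red 14–5.
Proposal Red vs Measure 4: Proposal Red wins 13–6.
Option I vs Plan C: Plan C, 11–8.
Option I vs Option II: Option I, 11–8.
Option I vs Measure 4: Option I, 13–6.
Plan C–Option II: Plan C 11–8.
Plan C vs Measure 4: Plan C wins 12–7.
Option II vs Measure 4: Option II, 11–8.
Plan C defeats every rival head-to-head and is the Condorcet winner.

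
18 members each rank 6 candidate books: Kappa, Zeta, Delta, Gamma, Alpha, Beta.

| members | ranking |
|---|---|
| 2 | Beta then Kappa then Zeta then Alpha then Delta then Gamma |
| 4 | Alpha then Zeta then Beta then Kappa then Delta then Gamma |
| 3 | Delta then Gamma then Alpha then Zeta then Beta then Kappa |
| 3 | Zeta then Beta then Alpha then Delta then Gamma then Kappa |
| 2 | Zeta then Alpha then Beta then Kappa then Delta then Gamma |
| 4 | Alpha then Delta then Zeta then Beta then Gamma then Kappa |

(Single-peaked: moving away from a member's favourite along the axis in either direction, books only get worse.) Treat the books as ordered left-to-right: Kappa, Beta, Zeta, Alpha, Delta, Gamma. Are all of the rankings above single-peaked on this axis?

yes

Axis positions: Kappa=1, Beta=2, Zeta=3, Alpha=4, Delta=5, Gamma=6.
Group 1 (peak Beta at position 2): ranking walks positions 2-1-3-4-5-6, expanding outward from the peak — single-peaked.
Group 2 (peak Alpha at position 4): ranking walks positions 4-3-2-1-5-6, expanding outward from the peak — single-peaked.
Group 3 (peak Delta at position 5): ranking walks positions 5-6-4-3-2-1, expanding outward from the peak — single-peaked.
Group 4 (peak Zeta at position 3): ranking walks positions 3-2-4-5-6-1, expanding outward from the peak — single-peaked.
Group 5 (peak Zeta at position 3): ranking walks positions 3-4-2-1-5-6, expanding outward from the peak — single-peaked.
Group 6 (peak Alpha at position 4): ranking walks positions 4-5-3-2-6-1, expanding outward from the peak — single-peaked.
Every ranking is single-peaked on this axis.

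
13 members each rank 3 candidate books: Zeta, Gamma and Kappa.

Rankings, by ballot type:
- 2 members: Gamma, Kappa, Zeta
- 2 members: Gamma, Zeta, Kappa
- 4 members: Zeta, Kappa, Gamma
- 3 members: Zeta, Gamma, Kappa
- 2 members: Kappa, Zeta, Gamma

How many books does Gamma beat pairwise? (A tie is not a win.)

1

Gamma against each rival (13 members):
Gamma–Zeta: Zeta 9–4.
Gamma vs Kappa: 2+2+3 = 7 for Gamma, 6 for Kappa — Gamma by 7–6.
Gamma beats Kappa; loses to Zeta — 1 pairwise win.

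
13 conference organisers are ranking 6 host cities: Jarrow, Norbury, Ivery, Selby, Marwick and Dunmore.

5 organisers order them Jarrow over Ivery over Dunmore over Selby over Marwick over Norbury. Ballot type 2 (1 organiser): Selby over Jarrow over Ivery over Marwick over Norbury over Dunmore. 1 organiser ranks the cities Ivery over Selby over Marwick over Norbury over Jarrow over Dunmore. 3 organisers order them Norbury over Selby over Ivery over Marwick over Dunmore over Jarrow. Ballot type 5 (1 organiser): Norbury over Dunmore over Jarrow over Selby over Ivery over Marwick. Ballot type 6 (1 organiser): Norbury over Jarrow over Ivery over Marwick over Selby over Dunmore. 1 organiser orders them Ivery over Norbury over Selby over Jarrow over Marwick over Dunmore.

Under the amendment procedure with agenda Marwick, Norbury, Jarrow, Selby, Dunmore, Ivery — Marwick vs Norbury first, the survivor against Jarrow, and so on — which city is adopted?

Jarrow

Round 1: Marwick vs Norbury — 7–6, Marwick advances.
Round 2: Marwick vs Jarrow — 4–9, Jarrow advances.
Round 3: Jarrow vs Selby — 7–6, Jarrow advances.
Round 4: Jarrow vs Dunmore — 9–4, Jarrow advances.
Round 5: Jarrow vs Ivery — 8–5, Jarrow advances.
Jarrow survives the agenda.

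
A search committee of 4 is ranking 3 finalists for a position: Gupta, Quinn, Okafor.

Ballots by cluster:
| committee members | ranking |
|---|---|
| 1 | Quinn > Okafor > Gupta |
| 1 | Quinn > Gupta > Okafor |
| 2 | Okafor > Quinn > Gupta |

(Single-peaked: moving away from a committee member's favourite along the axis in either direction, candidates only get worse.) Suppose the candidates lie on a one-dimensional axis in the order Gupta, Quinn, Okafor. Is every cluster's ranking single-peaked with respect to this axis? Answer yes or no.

Axis positions: Gupta=1, Quinn=2, Okafor=3.
Cluster 1 (peak Quinn at position 2): ranking walks positions 2-3-1, expanding outward from the peak — single-peaked.
Cluster 2 (peak Quinn at position 2): ranking walks positions 2-1-3, expanding outward from the peak — single-peaked.
Cluster 3 (peak Okafor at position 3): ranking walks positions 3-2-1, expanding outward from the peak — single-peaked.
Every ranking is single-peaked on this axis.

yes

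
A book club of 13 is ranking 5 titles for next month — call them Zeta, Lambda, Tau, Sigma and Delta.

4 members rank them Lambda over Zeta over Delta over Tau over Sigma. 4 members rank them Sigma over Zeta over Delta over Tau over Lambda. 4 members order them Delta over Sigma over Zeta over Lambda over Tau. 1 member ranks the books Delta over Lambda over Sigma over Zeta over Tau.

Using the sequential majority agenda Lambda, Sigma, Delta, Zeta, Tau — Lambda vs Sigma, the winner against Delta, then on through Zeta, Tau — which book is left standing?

Round 1: Lambda vs Sigma — 5–8, Sigma advances.
Round 2: Sigma vs Delta — 4–9, Delta advances.
Round 3: Delta vs Zeta — 5–8, Zeta advances.
Round 4: Zeta vs Tau — 13–0, Zeta advances.
Zeta survives the agenda.

Zeta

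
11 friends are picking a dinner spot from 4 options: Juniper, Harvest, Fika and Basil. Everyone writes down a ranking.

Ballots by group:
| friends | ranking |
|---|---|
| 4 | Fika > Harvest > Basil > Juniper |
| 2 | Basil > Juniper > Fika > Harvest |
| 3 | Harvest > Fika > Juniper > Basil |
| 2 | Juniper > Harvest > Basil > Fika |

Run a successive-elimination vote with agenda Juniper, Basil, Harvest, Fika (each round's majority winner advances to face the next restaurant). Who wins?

Fika

Round 1: Juniper vs Basil — 5–6, Basil advances.
Round 2: Basil vs Harvest — 2–9, Harvest advances.
Round 3: Harvest vs Fika — 5–6, Fika advances.
The agenda winner is Fika.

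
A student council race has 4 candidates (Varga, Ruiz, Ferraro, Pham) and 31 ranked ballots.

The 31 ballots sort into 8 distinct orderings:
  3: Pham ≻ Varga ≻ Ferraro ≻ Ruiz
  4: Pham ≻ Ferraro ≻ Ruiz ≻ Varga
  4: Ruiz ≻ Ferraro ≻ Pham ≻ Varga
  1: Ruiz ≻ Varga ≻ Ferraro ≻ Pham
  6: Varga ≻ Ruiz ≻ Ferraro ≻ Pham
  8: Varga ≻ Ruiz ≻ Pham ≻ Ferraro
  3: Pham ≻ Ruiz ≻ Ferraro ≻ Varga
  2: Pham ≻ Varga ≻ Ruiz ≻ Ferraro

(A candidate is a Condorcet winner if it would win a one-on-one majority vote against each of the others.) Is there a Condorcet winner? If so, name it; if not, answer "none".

Check each pair by majority over 31 ballots:
Varga vs Ruiz: 3+6+8+2 = 19 for Varga, 12 for Ruiz — Varga by 19–12.
Varga vs Ferraro: Varga wins 20–11.
Varga vs Pham: Pham, 16–15.
Ruiz vs Ferraro: Ruiz preferred on 4+1+6+8+3+2 = 24 ballots; Ruiz wins 24–7.
Ruiz vs Pham: Ruiz preferred on 4+1+6+8 = 19 ballots; Ruiz wins 19–12.
Ferraro vs Pham: 11 to 20, Pham.
No candidate is unbeaten: Varga loses to Pham; Ruiz loses to Varga; Ferraro loses to Varga; Pham loses to Ruiz. In particular Varga → Ruiz → Pham → Varga is a majority cycle — no Condorcet winner exists.

none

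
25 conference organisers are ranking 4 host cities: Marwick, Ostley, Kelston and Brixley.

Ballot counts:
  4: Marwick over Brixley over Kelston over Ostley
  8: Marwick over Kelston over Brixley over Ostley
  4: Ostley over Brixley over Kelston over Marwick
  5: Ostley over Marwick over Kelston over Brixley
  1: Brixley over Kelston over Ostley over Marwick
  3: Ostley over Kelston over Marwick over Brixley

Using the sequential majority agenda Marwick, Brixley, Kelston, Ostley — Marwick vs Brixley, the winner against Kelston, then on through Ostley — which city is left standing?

Round 1: Marwick vs Brixley — 20–5, Marwick advances.
Round 2: Marwick vs Kelston — 17–8, Marwick advances.
Round 3: Marwick vs Ostley — 12–13, Ostley advances.
The agenda winner is Ostley.

Ostley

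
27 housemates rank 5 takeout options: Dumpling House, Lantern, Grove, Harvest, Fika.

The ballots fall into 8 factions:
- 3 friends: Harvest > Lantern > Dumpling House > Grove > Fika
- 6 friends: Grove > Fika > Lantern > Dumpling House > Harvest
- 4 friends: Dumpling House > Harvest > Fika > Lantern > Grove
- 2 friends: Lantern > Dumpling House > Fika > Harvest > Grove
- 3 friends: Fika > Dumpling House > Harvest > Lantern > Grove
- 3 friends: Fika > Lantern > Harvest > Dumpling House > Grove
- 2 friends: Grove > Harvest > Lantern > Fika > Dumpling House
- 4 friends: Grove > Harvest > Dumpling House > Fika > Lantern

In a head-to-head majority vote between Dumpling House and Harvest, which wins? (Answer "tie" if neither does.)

Dumpling House

Ballots ranking Dumpling House above Harvest: 6 + 4 + 2 + 3 = 15.
Ballots ranking Harvest above Dumpling House: 27 − 15 = 12.
Dumpling House wins the head-to-head 15–12.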